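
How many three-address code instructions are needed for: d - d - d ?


Expression: d - d - d
Generating three-address code (respecting * over +/- precedence):
  Instruction 1: t1 = d - d
  Instruction 2: t2 = t1 - d
Total instructions: 2

2


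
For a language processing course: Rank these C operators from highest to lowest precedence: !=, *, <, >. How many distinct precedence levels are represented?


Looking up precedence for each operator:
  != -> precedence 3
  * -> precedence 6
  < -> precedence 4
  > -> precedence 4
Sorted highest to lowest: *, <, >, !=
Distinct precedence values: [6, 4, 3]
Number of distinct levels: 3

3


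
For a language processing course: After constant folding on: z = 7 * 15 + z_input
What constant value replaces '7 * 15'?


Identifying constant sub-expression:
  Original: z = 7 * 15 + z_input
  7 and 15 are both compile-time constants
  Evaluating: 7 * 15 = 105
  After folding: z = 105 + z_input

105


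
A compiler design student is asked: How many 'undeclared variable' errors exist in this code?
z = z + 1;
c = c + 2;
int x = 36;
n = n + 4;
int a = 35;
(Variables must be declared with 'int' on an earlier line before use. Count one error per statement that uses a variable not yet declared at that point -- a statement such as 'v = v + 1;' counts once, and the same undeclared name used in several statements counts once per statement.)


Scanning code line by line:
  Line 1: use 'z' -> ERROR (undeclared)
  Line 2: use 'c' -> ERROR (undeclared)
  Line 3: declare 'x' -> declared = ['x']
  Line 4: use 'n' -> ERROR (undeclared)
  Line 5: declare 'a' -> declared = ['a', 'x']
Total undeclared variable errors: 3

3


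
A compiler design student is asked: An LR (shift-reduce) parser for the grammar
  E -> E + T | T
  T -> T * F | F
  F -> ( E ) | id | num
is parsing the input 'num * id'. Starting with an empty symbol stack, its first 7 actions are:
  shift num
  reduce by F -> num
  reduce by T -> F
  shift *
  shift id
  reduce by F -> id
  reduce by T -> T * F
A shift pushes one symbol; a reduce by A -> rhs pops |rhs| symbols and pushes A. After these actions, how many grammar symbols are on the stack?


Tracking the symbol stack through each action:
  Action 1: shift 'num' : push -> stack = [num] (size 1)
  Action 2: reduce by F -> num : pop 1, push F -> stack = [F] (size 1)
  Action 3: reduce by T -> F : pop 1, push T -> stack = [T] (size 1)
  Action 4: shift '*' : push -> stack = [T, *] (size 2)
  Action 5: shift 'id' : push -> stack = [T, *, id] (size 3)
  Action 6: reduce by F -> id : pop 1, push F -> stack = [T, *, F] (size 3)
  Action 7: reduce by T -> T * F : pop 3, push T -> stack = [T] (size 1)
Final stack size: 1

1


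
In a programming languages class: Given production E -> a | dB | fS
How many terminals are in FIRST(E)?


Production: E -> a | dB | fS
Examining each alternative for leading terminals:
  E -> a : first terminal = 'a'
  E -> dB : first terminal = 'd'
  E -> fS : first terminal = 'f'
FIRST(E) = {a, d, f}
Count: 3

3


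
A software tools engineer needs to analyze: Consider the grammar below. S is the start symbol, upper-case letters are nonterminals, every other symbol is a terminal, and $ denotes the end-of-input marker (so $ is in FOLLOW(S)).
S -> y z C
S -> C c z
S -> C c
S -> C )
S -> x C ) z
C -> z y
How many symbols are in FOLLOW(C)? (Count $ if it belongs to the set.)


S is the start symbol and does not occur in any rule body, so FOLLOW(S) = {$}.
Examining every occurrence of C in a rule body:
  S -> y z C : C is at the right end -> add FOLLOW(S) = {$}
  S -> C c z : C is followed by terminal 'c' -> add 'c'
  S -> C c : C is followed by terminal 'c' -> add 'c' (already in the set)
  S -> C ) : C is followed by terminal ')' -> add ')'
  S -> x C ) z : C is followed by terminal ')' -> add ')' (already in the set)
  C -> z y : C does not occur in the body -> contributes nothing
FOLLOW(C) = {), c, $}
Count: 3

3


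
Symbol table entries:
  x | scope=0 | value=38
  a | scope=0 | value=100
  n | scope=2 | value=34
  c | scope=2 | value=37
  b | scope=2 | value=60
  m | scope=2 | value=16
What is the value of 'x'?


Searching symbol table for 'x':
  x | scope=0 | value=38 <- MATCH
  a | scope=0 | value=100
  n | scope=2 | value=34
  c | scope=2 | value=37
  b | scope=2 | value=60
  m | scope=2 | value=16
Found 'x' at scope 0 with value 38

38


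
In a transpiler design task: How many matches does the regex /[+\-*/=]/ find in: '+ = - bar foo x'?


Pattern: /[+\-*/=]/ (operators)
Input: '+ = - bar foo x'
Scanning for matches:
  Match 1: '+'
  Match 2: '='
  Match 3: '-'
Total matches: 3

3


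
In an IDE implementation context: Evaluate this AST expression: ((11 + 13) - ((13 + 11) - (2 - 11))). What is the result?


Expression: ((11 + 13) - ((13 + 11) - (2 - 11)))
Evaluating step by step:
  11 + 13 = 24
  13 + 11 = 24
  2 - 11 = -9
  24 - -9 = 33
  24 - 33 = -9
Result: -9

-9


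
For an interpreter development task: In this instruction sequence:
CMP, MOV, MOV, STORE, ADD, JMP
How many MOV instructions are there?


Scanning instruction sequence for MOV:
  Position 1: CMP
  Position 2: MOV <- MATCH
  Position 3: MOV <- MATCH
  Position 4: STORE
  Position 5: ADD
  Position 6: JMP
Matches at positions: [2, 3]
Total MOV count: 2

2


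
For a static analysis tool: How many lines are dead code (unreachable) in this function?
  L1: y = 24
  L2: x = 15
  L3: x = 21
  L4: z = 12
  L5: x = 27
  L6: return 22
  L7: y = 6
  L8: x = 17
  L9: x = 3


Analyzing control flow:
  L1: reachable (before return)
  L2: reachable (before return)
  L3: reachable (before return)
  L4: reachable (before return)
  L5: reachable (before return)
  L6: reachable (return statement)
  L7: DEAD (after return at L6)
  L8: DEAD (after return at L6)
  L9: DEAD (after return at L6)
Return at L6, total lines = 9
Dead lines: L7 through L9
Count: 3

3


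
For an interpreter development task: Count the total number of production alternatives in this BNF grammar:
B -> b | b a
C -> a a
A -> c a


Counting alternatives per rule:
  B: 2 alternative(s)
  C: 1 alternative(s)
  A: 1 alternative(s)
Sum: 2 + 1 + 1 = 4

4


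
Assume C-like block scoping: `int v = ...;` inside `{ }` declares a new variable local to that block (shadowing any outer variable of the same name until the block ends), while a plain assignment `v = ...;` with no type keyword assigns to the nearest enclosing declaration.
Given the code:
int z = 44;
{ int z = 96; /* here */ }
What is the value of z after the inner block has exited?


Analyzing scoping rules:
Outer scope: declares z = 44
Inner block: 'int z = 96;' declares a NEW z that shadows the outer one
When the block exits the inner z goes out of scope; the outer z was never modified -> 44
Result: 44

44


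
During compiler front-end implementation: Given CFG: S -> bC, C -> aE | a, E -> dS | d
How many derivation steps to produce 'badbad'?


Grammar: S -> bC, C -> aE | a, E -> dS | d
Deriving 'badbad':
Step 1: S -> bC => bC
Step 2: C -> aE => baE
Step 3: E -> dS => badS
Step 4: S -> bC => badbC
Step 5: C -> aE => badbaE
Step 6: E -> d => badbad
Total derivation steps: 6

6


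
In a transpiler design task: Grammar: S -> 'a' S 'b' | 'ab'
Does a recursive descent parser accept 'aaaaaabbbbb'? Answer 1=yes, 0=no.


Grammar accepts strings of the form a^n b^n (n >= 1)
Word: 'aaaaaabbbbb'
Counting: 6 a's and 5 b's
Check: 6 == 5? No
Mismatch: a-count != b-count
Rejected

0


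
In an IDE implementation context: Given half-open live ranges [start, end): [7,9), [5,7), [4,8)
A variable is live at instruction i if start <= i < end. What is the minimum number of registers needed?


Live ranges:
  Var0: [7, 9)
  Var1: [5, 7)
  Var2: [4, 8)
Sweep-line events (position, delta, active):
  pos=4 start -> active=1
  pos=5 start -> active=2
  pos=7 end -> active=1
  pos=7 start -> active=2
  pos=8 end -> active=1
  pos=9 end -> active=0
Maximum simultaneous active: 2
Minimum registers needed: 2

2


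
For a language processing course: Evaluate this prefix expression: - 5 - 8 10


Parsing prefix expression: - 5 - 8 10
Step 1: Innermost operation '- 8 10'
  8 - 10 = -2
Step 2: Outer operation '- 5 [-2]'
  5 - -2 = 7

7


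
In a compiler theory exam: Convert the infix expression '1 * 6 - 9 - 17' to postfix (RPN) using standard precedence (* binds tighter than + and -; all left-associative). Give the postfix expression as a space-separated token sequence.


Applying the shunting-yard algorithm:
  Operand 1 -> output
  Push '*' onto operator stack -> op-stack: [*]
  Operand 6 -> output
  See '-' (prec 1); top '*' (prec 2) >= it -> pop '*' to output
  Push '-' onto operator stack -> op-stack: [-]
  Operand 9 -> output
  See '-' (prec 1); top '-' (prec 1) >= it -> pop '-' to output
  Push '-' onto operator stack -> op-stack: [-]
  Operand 17 -> output
  End of input: pop '-' to output
Postfix result: 1 6 * 9 - 17 -

1 6 * 9 - 17 -


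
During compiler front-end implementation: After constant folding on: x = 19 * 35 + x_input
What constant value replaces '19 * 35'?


Identifying constant sub-expression:
  Original: x = 19 * 35 + x_input
  19 and 35 are both compile-time constants
  Evaluating: 19 * 35 = 665
  After folding: x = 665 + x_input

665


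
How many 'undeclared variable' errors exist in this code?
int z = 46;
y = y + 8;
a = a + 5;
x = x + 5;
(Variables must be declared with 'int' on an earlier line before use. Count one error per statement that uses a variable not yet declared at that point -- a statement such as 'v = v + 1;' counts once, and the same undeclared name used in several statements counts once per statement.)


Scanning code line by line:
  Line 1: declare 'z' -> declared = ['z']
  Line 2: use 'y' -> ERROR (undeclared)
  Line 3: use 'a' -> ERROR (undeclared)
  Line 4: use 'x' -> ERROR (undeclared)
Total undeclared variable errors: 3

3


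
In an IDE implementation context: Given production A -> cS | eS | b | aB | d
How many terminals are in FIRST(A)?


Production: A -> cS | eS | b | aB | d
Examining each alternative for leading terminals:
  A -> cS : first terminal = 'c'
  A -> eS : first terminal = 'e'
  A -> b : first terminal = 'b'
  A -> aB : first terminal = 'a'
  A -> d : first terminal = 'd'
FIRST(A) = {a, b, c, d, e}
Count: 5

5


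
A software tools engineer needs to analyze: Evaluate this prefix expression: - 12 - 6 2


Parsing prefix expression: - 12 - 6 2
Step 1: Innermost operation '- 6 2'
  6 - 2 = 4
Step 2: Outer operation '- 12 [4]'
  12 - 4 = 8

8


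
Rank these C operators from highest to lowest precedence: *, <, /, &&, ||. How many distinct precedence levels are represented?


Looking up precedence for each operator:
  * -> precedence 6
  < -> precedence 4
  / -> precedence 6
  && -> precedence 2
  || -> precedence 1
Sorted highest to lowest: *, /, <, &&, ||
Distinct precedence values: [6, 4, 2, 1]
Number of distinct levels: 4

4


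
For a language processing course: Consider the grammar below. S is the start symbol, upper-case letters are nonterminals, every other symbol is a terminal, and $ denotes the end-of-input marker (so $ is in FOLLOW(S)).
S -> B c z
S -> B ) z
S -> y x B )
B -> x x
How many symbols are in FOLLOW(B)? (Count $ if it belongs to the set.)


S is the start symbol and does not occur in any rule body, so FOLLOW(S) = {$}.
Examining every occurrence of B in a rule body:
  S -> B c z : B is followed by terminal 'c' -> add 'c'
  S -> B ) z : B is followed by terminal ')' -> add ')'
  S -> y x B ) : B is followed by terminal ')' -> add ')' (already in the set)
  B -> x x : B does not occur in the body -> contributes nothing
FOLLOW(B) = {), c}
Count: 2

2


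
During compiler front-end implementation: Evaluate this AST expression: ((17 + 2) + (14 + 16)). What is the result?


Expression: ((17 + 2) + (14 + 16))
Evaluating step by step:
  17 + 2 = 19
  14 + 16 = 30
  19 + 30 = 49
Result: 49

49


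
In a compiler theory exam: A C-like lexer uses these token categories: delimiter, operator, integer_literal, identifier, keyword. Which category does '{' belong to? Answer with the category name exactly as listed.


Token: '{'
Checking categories:
  identifier: no
  integer_literal: no
  operator: no
  keyword: no
  delimiter: YES
Category: delimiter

delimiter


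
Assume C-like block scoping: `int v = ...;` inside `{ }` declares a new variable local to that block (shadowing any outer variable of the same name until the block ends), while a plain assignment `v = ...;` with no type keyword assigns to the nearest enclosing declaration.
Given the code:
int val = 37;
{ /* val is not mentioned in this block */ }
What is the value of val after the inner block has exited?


Analyzing scoping rules:
Outer scope: declares val = 37
Inner block: val is neither redeclared nor assigned -> unchanged
After the block -> 37
Result: 37

37


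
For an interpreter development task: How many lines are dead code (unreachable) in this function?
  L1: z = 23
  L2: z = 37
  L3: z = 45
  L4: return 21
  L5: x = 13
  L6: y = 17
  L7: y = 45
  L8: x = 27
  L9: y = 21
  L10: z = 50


Analyzing control flow:
  L1: reachable (before return)
  L2: reachable (before return)
  L3: reachable (before return)
  L4: reachable (return statement)
  L5: DEAD (after return at L4)
  L6: DEAD (after return at L4)
  L7: DEAD (after return at L4)
  L8: DEAD (after return at L4)
  L9: DEAD (after return at L4)
  L10: DEAD (after return at L4)
Return at L4, total lines = 10
Dead lines: L5 through L10
Count: 6

6


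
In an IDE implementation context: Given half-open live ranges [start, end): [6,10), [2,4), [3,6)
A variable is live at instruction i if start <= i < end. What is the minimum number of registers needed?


Live ranges:
  Var0: [6, 10)
  Var1: [2, 4)
  Var2: [3, 6)
Sweep-line events (position, delta, active):
  pos=2 start -> active=1
  pos=3 start -> active=2
  pos=4 end -> active=1
  pos=6 end -> active=0
  pos=6 start -> active=1
  pos=10 end -> active=0
Maximum simultaneous active: 2
Minimum registers needed: 2

2


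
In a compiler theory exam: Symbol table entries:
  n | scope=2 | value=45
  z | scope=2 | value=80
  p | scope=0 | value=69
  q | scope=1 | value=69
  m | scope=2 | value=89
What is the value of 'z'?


Searching symbol table for 'z':
  n | scope=2 | value=45
  z | scope=2 | value=80 <- MATCH
  p | scope=0 | value=69
  q | scope=1 | value=69
  m | scope=2 | value=89
Found 'z' at scope 2 with value 80

80


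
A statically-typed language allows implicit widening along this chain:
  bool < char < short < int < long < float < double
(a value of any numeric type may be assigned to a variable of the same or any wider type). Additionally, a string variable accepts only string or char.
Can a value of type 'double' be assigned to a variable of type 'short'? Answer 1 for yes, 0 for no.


Target variable type: short
Source value type: double
Numeric ranks: double=6, short=2
Widening allowed iff rank(source) <= rank(target): 6 <= 2? No
Result: 0

0


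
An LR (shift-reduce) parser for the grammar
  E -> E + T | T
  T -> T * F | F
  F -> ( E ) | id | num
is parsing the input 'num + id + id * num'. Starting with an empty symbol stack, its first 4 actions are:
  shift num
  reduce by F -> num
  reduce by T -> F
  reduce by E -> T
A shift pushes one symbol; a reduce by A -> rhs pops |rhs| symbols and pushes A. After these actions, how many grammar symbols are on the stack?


Tracking the symbol stack through each action:
  Action 1: shift 'num' : push -> stack = [num] (size 1)
  Action 2: reduce by F -> num : pop 1, push F -> stack = [F] (size 1)
  Action 3: reduce by T -> F : pop 1, push T -> stack = [T] (size 1)
  Action 4: reduce by E -> T : pop 1, push E -> stack = [E] (size 1)
Final stack size: 1

1


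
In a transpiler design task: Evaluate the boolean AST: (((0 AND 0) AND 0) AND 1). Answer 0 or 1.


Step 1: Evaluate inner node
  0 AND 0 = 0
Step 2: Evaluate next node
  0 AND 0 = 0
Step 3: Evaluate root node
  0 AND 1 = 0

0


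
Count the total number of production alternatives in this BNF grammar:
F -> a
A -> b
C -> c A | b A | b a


Counting alternatives per rule:
  F: 1 alternative(s)
  A: 1 alternative(s)
  C: 3 alternative(s)
Sum: 1 + 1 + 3 = 5

5


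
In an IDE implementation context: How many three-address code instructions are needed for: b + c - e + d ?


Expression: b + c - e + d
Generating three-address code (respecting * over +/- precedence):
  Instruction 1: t1 = b + c
  Instruction 2: t2 = t1 - e
  Instruction 3: t3 = t2 + d
Total instructions: 3

3


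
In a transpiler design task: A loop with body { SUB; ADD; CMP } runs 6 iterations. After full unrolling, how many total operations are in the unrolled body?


Loop body operations: SUB, ADD, CMP (3 ops per iteration)
Unrolling 6 iterations:
  Iteration 1: SUB, ADD, CMP (3 ops)
  Iteration 2: SUB, ADD, CMP (3 ops)
  Iteration 3: SUB, ADD, CMP (3 ops)
  Iteration 4: SUB, ADD, CMP (3 ops)
  Iteration 5: SUB, ADD, CMP (3 ops)
  Iteration 6: SUB, ADD, CMP (3 ops)
Total: 6 iterations * 3 ops/iter = 18 operations

18


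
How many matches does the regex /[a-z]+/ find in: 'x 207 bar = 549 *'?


Pattern: /[a-z]+/ (identifiers)
Input: 'x 207 bar = 549 *'
Scanning for matches:
  Match 1: 'x'
  Match 2: 'bar'
Total matches: 2

2


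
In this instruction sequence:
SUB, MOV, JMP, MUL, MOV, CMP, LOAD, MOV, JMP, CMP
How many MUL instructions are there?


Scanning instruction sequence for MUL:
  Position 1: SUB
  Position 2: MOV
  Position 3: JMP
  Position 4: MUL <- MATCH
  Position 5: MOV
  Position 6: CMP
  Position 7: LOAD
  Position 8: MOV
  Position 9: JMP
  Position 10: CMP
Matches at positions: [4]
Total MUL count: 1

1


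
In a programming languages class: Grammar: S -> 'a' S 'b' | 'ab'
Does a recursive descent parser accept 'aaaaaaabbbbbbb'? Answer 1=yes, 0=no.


Grammar accepts strings of the form a^n b^n (n >= 1)
Word: 'aaaaaaabbbbbbb'
Counting: 7 a's and 7 b's
Check: 7 == 7? Yes
Derivation (S -> aSb applied 6 time(s), then S -> ab): S => aSb => aaSbb => aaaSbbb => aaaaSbbbb => aaaaaSbbbbb => aaaaaaSbbbbbb => aaaaaaabbbbbbb
Accepted

1


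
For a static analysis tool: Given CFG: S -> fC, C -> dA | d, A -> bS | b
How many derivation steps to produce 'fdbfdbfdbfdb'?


Grammar: S -> fC, C -> dA | d, A -> bS | b
Deriving 'fdbfdbfdbfdb':
Step 1: S -> fC => fC
Step 2: C -> dA => fdA
Step 3: A -> bS => fdbS
Step 4: S -> fC => fdbfC
Step 5: C -> dA => fdbfdA
Step 6: A -> bS => fdbfdbS
Step 7: S -> fC => fdbfdbfC
Step 8: C -> dA => fdbfdbfdA
Step 9: A -> bS => fdbfdbfdbS
Step 10: S -> fC => fdbfdbfdbfC
Step 11: C -> dA => fdbfdbfdbfdA
Step 12: A -> b => fdbfdbfdbfdb
Total derivation steps: 12

12


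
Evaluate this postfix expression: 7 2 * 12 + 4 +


Processing tokens left to right:
Push 7, Push 2
Pop 7 and 2, compute 7 * 2 = 14, push 14
Push 12
Pop 14 and 12, compute 14 + 12 = 26, push 26
Push 4
Pop 26 and 4, compute 26 + 4 = 30, push 30
Stack result: 30

30


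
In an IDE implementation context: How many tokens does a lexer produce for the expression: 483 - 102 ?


Scanning '483 - 102'
Token 1: '483' -> integer_literal
Token 2: '-' -> operator
Token 3: '102' -> integer_literal
Total tokens: 3

3


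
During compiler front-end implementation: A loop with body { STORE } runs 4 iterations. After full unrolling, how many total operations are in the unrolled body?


Loop body operations: STORE (1 op per iteration)
Unrolling 4 iterations:
  Iteration 1: STORE (1 ops)
  Iteration 2: STORE (1 ops)
  Iteration 3: STORE (1 ops)
  Iteration 4: STORE (1 ops)
Total: 4 iterations * 1 ops/iter = 4 operations

4


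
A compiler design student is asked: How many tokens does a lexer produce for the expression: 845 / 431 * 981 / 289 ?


Scanning '845 / 431 * 981 / 289'
Token 1: '845' -> integer_literal
Token 2: '/' -> operator
Token 3: '431' -> integer_literal
Token 4: '*' -> operator
Token 5: '981' -> integer_literal
Token 6: '/' -> operator
Token 7: '289' -> integer_literal
Total tokens: 7

7


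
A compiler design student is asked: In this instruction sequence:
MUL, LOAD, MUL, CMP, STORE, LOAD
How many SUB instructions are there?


Scanning instruction sequence for SUB:
  Position 1: MUL
  Position 2: LOAD
  Position 3: MUL
  Position 4: CMP
  Position 5: STORE
  Position 6: LOAD
Matches at positions: []
Total SUB count: 0

0


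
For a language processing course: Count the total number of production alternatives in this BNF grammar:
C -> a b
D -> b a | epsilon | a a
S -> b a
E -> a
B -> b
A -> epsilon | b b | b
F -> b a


Counting alternatives per rule:
  C: 1 alternative(s)
  D: 3 alternative(s)
  S: 1 alternative(s)
  E: 1 alternative(s)
  B: 1 alternative(s)
  A: 3 alternative(s)
  F: 1 alternative(s)
Sum: 1 + 3 + 1 + 1 + 1 + 3 + 1 = 11

11


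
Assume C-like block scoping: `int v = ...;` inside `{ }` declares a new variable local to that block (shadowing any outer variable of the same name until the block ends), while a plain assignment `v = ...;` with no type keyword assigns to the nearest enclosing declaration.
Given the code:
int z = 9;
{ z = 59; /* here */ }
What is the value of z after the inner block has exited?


Analyzing scoping rules:
Outer scope: declares z = 9
Inner block: 'z = 59;' has no type keyword, so it is an assignment to the outer z (no shadowing)
The assignment changed the outer variable itself, so the new value persists after the block -> 59
Result: 59

59


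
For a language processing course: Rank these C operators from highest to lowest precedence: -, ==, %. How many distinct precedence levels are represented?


Looking up precedence for each operator:
  - -> precedence 5
  == -> precedence 3
  % -> precedence 6
Sorted highest to lowest: %, -, ==
Distinct precedence values: [6, 5, 3]
Number of distinct levels: 3

3


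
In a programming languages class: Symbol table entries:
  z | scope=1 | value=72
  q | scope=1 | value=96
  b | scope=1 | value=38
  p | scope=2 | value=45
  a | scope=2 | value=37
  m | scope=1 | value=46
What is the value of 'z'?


Searching symbol table for 'z':
  z | scope=1 | value=72 <- MATCH
  q | scope=1 | value=96
  b | scope=1 | value=38
  p | scope=2 | value=45
  a | scope=2 | value=37
  m | scope=1 | value=46
Found 'z' at scope 1 with value 72

72


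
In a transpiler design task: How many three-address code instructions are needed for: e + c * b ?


Expression: e + c * b
Generating three-address code (respecting * over +/- precedence):
  Instruction 1: t1 = c * b
  Instruction 2: t2 = e + t1
Total instructions: 2

2


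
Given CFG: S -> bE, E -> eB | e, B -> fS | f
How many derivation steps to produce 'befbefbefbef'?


Grammar: S -> bE, E -> eB | e, B -> fS | f
Deriving 'befbefbefbef':
Step 1: S -> bE => bE
Step 2: E -> eB => beB
Step 3: B -> fS => befS
Step 4: S -> bE => befbE
Step 5: E -> eB => befbeB
Step 6: B -> fS => befbefS
Step 7: S -> bE => befbefbE
Step 8: E -> eB => befbefbeB
Step 9: B -> fS => befbefbefS
Step 10: S -> bE => befbefbefbE
Step 11: E -> eB => befbefbefbeB
Step 12: B -> f => befbefbefbef
Total derivation steps: 12

12


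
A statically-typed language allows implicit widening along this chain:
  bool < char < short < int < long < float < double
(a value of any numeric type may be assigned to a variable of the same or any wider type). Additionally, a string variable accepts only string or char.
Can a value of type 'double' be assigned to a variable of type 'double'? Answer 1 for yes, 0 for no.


Target variable type: double
Source value type: double
Numeric ranks: double=6, double=6
Widening allowed iff rank(source) <= rank(target): 6 <= 6? Yes
Result: 1

1


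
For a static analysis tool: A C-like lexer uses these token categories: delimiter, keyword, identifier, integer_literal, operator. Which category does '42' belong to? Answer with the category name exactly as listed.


Token: '42'
Checking categories:
  identifier: no
  integer_literal: YES
  operator: no
  keyword: no
  delimiter: no
Category: integer_literal

integer_literal


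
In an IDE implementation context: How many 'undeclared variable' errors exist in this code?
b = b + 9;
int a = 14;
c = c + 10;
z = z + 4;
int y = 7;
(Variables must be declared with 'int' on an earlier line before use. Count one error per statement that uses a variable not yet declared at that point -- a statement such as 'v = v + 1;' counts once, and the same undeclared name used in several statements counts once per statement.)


Scanning code line by line:
  Line 1: use 'b' -> ERROR (undeclared)
  Line 2: declare 'a' -> declared = ['a']
  Line 3: use 'c' -> ERROR (undeclared)
  Line 4: use 'z' -> ERROR (undeclared)
  Line 5: declare 'y' -> declared = ['a', 'y']
Total undeclared variable errors: 3

3


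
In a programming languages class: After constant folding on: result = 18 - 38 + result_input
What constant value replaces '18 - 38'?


Identifying constant sub-expression:
  Original: result = 18 - 38 + result_input
  18 and 38 are both compile-time constants
  Evaluating: 18 - 38 = -20
  After folding: result = -20 + result_input

-20


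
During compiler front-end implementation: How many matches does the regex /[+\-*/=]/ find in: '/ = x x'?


Pattern: /[+\-*/=]/ (operators)
Input: '/ = x x'
Scanning for matches:
  Match 1: '/'
  Match 2: '='
Total matches: 2

2


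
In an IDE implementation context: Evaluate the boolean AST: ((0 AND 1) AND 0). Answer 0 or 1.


Step 1: Evaluate inner node
  0 AND 1 = 0
Step 2: Evaluate root node
  0 AND 0 = 0

0


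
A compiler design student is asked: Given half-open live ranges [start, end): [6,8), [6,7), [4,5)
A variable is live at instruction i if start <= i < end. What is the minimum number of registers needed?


Live ranges:
  Var0: [6, 8)
  Var1: [6, 7)
  Var2: [4, 5)
Sweep-line events (position, delta, active):
  pos=4 start -> active=1
  pos=5 end -> active=0
  pos=6 start -> active=1
  pos=6 start -> active=2
  pos=7 end -> active=1
  pos=8 end -> active=0
Maximum simultaneous active: 2
Minimum registers needed: 2

2


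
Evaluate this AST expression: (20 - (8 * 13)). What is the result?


Expression: (20 - (8 * 13))
Evaluating step by step:
  8 * 13 = 104
  20 - 104 = -84
Result: -84

-84


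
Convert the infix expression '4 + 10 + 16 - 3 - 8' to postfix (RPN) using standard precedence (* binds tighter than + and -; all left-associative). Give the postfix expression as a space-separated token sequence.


Applying the shunting-yard algorithm:
  Operand 4 -> output
  Push '+' onto operator stack -> op-stack: [+]
  Operand 10 -> output
  See '+' (prec 1); top '+' (prec 1) >= it -> pop '+' to output
  Push '+' onto operator stack -> op-stack: [+]
  Operand 16 -> output
  See '-' (prec 1); top '+' (prec 1) >= it -> pop '+' to output
  Push '-' onto operator stack -> op-stack: [-]
  Operand 3 -> output
  See '-' (prec 1); top '-' (prec 1) >= it -> pop '-' to output
  Push '-' onto operator stack -> op-stack: [-]
  Operand 8 -> output
  End of input: pop '-' to output
Postfix result: 4 10 + 16 + 3 - 8 -

4 10 + 16 + 3 - 8 -


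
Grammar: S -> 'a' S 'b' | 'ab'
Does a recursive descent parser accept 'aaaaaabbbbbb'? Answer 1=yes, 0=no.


Grammar accepts strings of the form a^n b^n (n >= 1)
Word: 'aaaaaabbbbbb'
Counting: 6 a's and 6 b's
Check: 6 == 6? Yes
Derivation (S -> aSb applied 5 time(s), then S -> ab): S => aSb => aaSbb => aaaSbbb => aaaaSbbbb => aaaaaSbbbbb => aaaaaabbbbbb
Accepted

1


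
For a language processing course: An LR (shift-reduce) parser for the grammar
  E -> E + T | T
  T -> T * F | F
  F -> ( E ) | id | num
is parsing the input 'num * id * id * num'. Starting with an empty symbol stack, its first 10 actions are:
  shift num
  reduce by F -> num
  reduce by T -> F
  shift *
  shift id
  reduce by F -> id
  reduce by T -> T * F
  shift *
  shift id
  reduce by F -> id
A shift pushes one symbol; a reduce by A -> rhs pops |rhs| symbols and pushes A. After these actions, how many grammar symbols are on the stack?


Tracking the symbol stack through each action:
  Action 1: shift 'num' : push -> stack = [num] (size 1)
  Action 2: reduce by F -> num : pop 1, push F -> stack = [F] (size 1)
  Action 3: reduce by T -> F : pop 1, push T -> stack = [T] (size 1)
  Action 4: shift '*' : push -> stack = [T, *] (size 2)
  Action 5: shift 'id' : push -> stack = [T, *, id] (size 3)
  Action 6: reduce by F -> id : pop 1, push F -> stack = [T, *, F] (size 3)
  Action 7: reduce by T -> T * F : pop 3, push T -> stack = [T] (size 1)
  Action 8: shift '*' : push -> stack = [T, *] (size 2)
  Action 9: shift 'id' : push -> stack = [T, *, id] (size 3)
  Action 10: reduce by F -> id : pop 1, push F -> stack = [T, *, F] (size 3)
Final stack size: 3

3


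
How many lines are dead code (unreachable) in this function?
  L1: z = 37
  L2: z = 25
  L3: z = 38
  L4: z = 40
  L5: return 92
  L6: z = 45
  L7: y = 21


Analyzing control flow:
  L1: reachable (before return)
  L2: reachable (before return)
  L3: reachable (before return)
  L4: reachable (before return)
  L5: reachable (return statement)
  L6: DEAD (after return at L5)
  L7: DEAD (after return at L5)
Return at L5, total lines = 7
Dead lines: L6 through L7
Count: 2

2


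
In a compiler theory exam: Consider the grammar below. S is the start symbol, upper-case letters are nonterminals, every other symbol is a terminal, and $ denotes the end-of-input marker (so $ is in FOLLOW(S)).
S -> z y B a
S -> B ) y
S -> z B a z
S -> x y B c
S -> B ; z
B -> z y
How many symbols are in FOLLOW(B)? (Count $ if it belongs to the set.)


S is the start symbol and does not occur in any rule body, so FOLLOW(S) = {$}.
Examining every occurrence of B in a rule body:
  S -> z y B a : B is followed by terminal 'a' -> add 'a'
  S -> B ) y : B is followed by terminal ')' -> add ')'
  S -> z B a z : B is followed by terminal 'a' -> add 'a' (already in the set)
  S -> x y B c : B is followed by terminal 'c' -> add 'c'
  S -> B ; z : B is followed by terminal ';' -> add ';'
  B -> z y : B does not occur in the body -> contributes nothing
FOLLOW(B) = {), ;, a, c}
Count: 4

4


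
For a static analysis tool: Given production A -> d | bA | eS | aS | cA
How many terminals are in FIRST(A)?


Production: A -> d | bA | eS | aS | cA
Examining each alternative for leading terminals:
  A -> d : first terminal = 'd'
  A -> bA : first terminal = 'b'
  A -> eS : first terminal = 'e'
  A -> aS : first terminal = 'a'
  A -> cA : first terminal = 'c'
FIRST(A) = {a, b, c, d, e}
Count: 5

5


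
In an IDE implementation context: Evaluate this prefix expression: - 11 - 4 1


Parsing prefix expression: - 11 - 4 1
Step 1: Innermost operation '- 4 1'
  4 - 1 = 3
Step 2: Outer operation '- 11 [3]'
  11 - 3 = 8

8


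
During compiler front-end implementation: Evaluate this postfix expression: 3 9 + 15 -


Processing tokens left to right:
Push 3, Push 9
Pop 3 and 9, compute 3 + 9 = 12, push 12
Push 15
Pop 12 and 15, compute 12 - 15 = -3, push -3
Stack result: -3

-3


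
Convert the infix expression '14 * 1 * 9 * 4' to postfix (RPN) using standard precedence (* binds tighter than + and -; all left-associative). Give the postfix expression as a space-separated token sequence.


Applying the shunting-yard algorithm:
  Operand 14 -> output
  Push '*' onto operator stack -> op-stack: [*]
  Operand 1 -> output
  See '*' (prec 2); top '*' (prec 2) >= it -> pop '*' to output
  Push '*' onto operator stack -> op-stack: [*]
  Operand 9 -> output
  See '*' (prec 2); top '*' (prec 2) >= it -> pop '*' to output
  Push '*' onto operator stack -> op-stack: [*]
  Operand 4 -> output
  End of input: pop '*' to output
Postfix result: 14 1 * 9 * 4 *

14 1 * 9 * 4 *


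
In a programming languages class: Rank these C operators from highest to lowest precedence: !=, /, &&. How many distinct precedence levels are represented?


Looking up precedence for each operator:
  != -> precedence 3
  / -> precedence 6
  && -> precedence 2
Sorted highest to lowest: /, !=, &&
Distinct precedence values: [6, 3, 2]
Number of distinct levels: 3

3


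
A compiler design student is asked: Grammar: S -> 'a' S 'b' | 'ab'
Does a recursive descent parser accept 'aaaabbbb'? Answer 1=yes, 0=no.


Grammar accepts strings of the form a^n b^n (n >= 1)
Word: 'aaaabbbb'
Counting: 4 a's and 4 b's
Check: 4 == 4? Yes
Derivation (S -> aSb applied 3 time(s), then S -> ab): S => aSb => aaSbb => aaaSbbb => aaaabbbb
Accepted

1


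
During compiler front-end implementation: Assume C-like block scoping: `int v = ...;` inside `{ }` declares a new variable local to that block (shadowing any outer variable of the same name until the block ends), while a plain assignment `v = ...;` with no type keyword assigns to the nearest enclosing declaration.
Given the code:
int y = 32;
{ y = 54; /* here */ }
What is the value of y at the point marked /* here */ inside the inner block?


Analyzing scoping rules:
Outer scope: declares y = 32
Inner block: 'y = 54;' has no type keyword, so it is an assignment to the outer y (no shadowing)
Inside the block, after the assignment -> 54
Result: 54

54


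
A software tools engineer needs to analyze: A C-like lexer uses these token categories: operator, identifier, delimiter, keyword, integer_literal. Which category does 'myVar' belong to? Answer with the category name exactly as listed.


Token: 'myVar'
Checking categories:
  identifier: YES
  integer_literal: no
  operator: no
  keyword: no
  delimiter: no
Category: identifier

identifier


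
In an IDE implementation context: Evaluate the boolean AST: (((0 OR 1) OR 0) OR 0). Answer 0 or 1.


Step 1: Evaluate inner node
  0 OR 1 = 1
Step 2: Evaluate next node
  1 OR 0 = 1
Step 3: Evaluate root node
  1 OR 0 = 1

1


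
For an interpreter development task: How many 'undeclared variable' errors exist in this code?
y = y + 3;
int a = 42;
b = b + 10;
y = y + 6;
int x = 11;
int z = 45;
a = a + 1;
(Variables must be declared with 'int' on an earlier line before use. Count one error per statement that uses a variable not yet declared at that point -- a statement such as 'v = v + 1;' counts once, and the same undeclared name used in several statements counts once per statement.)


Scanning code line by line:
  Line 1: use 'y' -> ERROR (undeclared)
  Line 2: declare 'a' -> declared = ['a']
  Line 3: use 'b' -> ERROR (undeclared)
  Line 4: use 'y' -> ERROR (undeclared)
  Line 5: declare 'x' -> declared = ['a', 'x']
  Line 6: declare 'z' -> declared = ['a', 'x', 'z']
  Line 7: use 'a' -> OK (declared)
Total undeclared variable errors: 3

3


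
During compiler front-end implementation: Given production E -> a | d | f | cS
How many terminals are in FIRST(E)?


Production: E -> a | d | f | cS
Examining each alternative for leading terminals:
  E -> a : first terminal = 'a'
  E -> d : first terminal = 'd'
  E -> f : first terminal = 'f'
  E -> cS : first terminal = 'c'
FIRST(E) = {a, c, d, f}
Count: 4

4


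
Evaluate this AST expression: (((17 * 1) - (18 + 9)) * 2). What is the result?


Expression: (((17 * 1) - (18 + 9)) * 2)
Evaluating step by step:
  17 * 1 = 17
  18 + 9 = 27
  17 - 27 = -10
  -10 * 2 = -20
Result: -20

-20


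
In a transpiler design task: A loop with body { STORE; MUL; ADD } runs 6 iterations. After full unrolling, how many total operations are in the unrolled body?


Loop body operations: STORE, MUL, ADD (3 ops per iteration)
Unrolling 6 iterations:
  Iteration 1: STORE, MUL, ADD (3 ops)
  Iteration 2: STORE, MUL, ADD (3 ops)
  Iteration 3: STORE, MUL, ADD (3 ops)
  Iteration 4: STORE, MUL, ADD (3 ops)
  Iteration 5: STORE, MUL, ADD (3 ops)
  Iteration 6: STORE, MUL, ADD (3 ops)
Total: 6 iterations * 3 ops/iter = 18 operations

18


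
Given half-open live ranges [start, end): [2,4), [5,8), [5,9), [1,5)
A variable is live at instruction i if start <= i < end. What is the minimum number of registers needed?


Live ranges:
  Var0: [2, 4)
  Var1: [5, 8)
  Var2: [5, 9)
  Var3: [1, 5)
Sweep-line events (position, delta, active):
  pos=1 start -> active=1
  pos=2 start -> active=2
  pos=4 end -> active=1
  pos=5 end -> active=0
  pos=5 start -> active=1
  pos=5 start -> active=2
  pos=8 end -> active=1
  pos=9 end -> active=0
Maximum simultaneous active: 2
Minimum registers needed: 2

2


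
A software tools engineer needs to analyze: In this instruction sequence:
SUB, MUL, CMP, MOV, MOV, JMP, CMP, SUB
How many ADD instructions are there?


Scanning instruction sequence for ADD:
  Position 1: SUB
  Position 2: MUL
  Position 3: CMP
  Position 4: MOV
  Position 5: MOV
  Position 6: JMP
  Position 7: CMP
  Position 8: SUB
Matches at positions: []
Total ADD count: 0

0


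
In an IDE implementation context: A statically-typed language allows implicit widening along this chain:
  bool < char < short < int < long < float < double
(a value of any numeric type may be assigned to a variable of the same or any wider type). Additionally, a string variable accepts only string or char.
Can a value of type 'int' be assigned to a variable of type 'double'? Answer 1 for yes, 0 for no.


Target variable type: double
Source value type: int
Numeric ranks: int=3, double=6
Widening allowed iff rank(source) <= rank(target): 3 <= 6? Yes
Result: 1

1


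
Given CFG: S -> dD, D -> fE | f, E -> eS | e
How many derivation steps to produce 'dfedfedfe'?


Grammar: S -> dD, D -> fE | f, E -> eS | e
Deriving 'dfedfedfe':
Step 1: S -> dD => dD
Step 2: D -> fE => dfE
Step 3: E -> eS => dfeS
Step 4: S -> dD => dfedD
Step 5: D -> fE => dfedfE
Step 6: E -> eS => dfedfeS
Step 7: S -> dD => dfedfedD
Step 8: D -> fE => dfedfedfE
Step 9: E -> e => dfedfedfe
Total derivation steps: 9

9


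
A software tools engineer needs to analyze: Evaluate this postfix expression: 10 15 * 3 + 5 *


Processing tokens left to right:
Push 10, Push 15
Pop 10 and 15, compute 10 * 15 = 150, push 150
Push 3
Pop 150 and 3, compute 150 + 3 = 153, push 153
Push 5
Pop 153 and 5, compute 153 * 5 = 765, push 765
Stack result: 765

765


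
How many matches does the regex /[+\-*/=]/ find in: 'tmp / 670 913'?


Pattern: /[+\-*/=]/ (operators)
Input: 'tmp / 670 913'
Scanning for matches:
  Match 1: '/'
Total matches: 1

1


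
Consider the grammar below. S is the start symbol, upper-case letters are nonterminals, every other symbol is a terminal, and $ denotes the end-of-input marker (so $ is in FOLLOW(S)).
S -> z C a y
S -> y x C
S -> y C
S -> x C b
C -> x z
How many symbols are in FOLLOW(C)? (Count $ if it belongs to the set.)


S is the start symbol and does not occur in any rule body, so FOLLOW(S) = {$}.
Examining every occurrence of C in a rule body:
  S -> z C a y : C is followed by terminal 'a' -> add 'a'
  S -> y x C : C is at the right end -> add FOLLOW(S) = {$}
  S -> y C : C is at the right end -> add FOLLOW(S) = {$} (already in the set)
  S -> x C b : C is followed by terminal 'b' -> add 'b'
  C -> x z : C does not occur in the body -> contributes nothing
FOLLOW(C) = {a, b, $}
Count: 3

3


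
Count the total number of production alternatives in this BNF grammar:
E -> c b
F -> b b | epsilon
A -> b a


Counting alternatives per rule:
  E: 1 alternative(s)
  F: 2 alternative(s)
  A: 1 alternative(s)
Sum: 1 + 2 + 1 = 4

4


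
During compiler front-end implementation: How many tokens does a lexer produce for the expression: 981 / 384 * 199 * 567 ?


Scanning '981 / 384 * 199 * 567'
Token 1: '981' -> integer_literal
Token 2: '/' -> operator
Token 3: '384' -> integer_literal
Token 4: '*' -> operator
Token 5: '199' -> integer_literal
Token 6: '*' -> operator
Token 7: '567' -> integer_literal
Total tokens: 7

7


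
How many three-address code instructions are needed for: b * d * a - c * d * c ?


Expression: b * d * a - c * d * c
Generating three-address code (respecting * over +/- precedence):
  Instruction 1: t1 = b * d
  Instruction 2: t2 = t1 * a
  Instruction 3: t3 = c * d
  Instruction 4: t4 = t3 * c
  Instruction 5: t5 = t2 - t4
Total instructions: 5

5
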